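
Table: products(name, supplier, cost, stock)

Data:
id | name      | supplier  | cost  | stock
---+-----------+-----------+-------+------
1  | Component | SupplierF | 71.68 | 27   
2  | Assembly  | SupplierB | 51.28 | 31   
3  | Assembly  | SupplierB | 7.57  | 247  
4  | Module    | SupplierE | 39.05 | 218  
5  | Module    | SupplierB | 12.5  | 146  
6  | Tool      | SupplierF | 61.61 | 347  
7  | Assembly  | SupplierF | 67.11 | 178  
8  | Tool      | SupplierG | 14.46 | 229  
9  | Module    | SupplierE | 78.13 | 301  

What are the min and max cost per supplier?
SELECT supplier, MIN(cost), MAX(cost)
FROM products
GROUP BY supplier

Result:
  SupplierB: min=7.57, max=51.28
  SupplierE: min=39.05, max=78.13
  SupplierF: min=61.61, max=71.68
  SupplierG: min=14.46, max=14.46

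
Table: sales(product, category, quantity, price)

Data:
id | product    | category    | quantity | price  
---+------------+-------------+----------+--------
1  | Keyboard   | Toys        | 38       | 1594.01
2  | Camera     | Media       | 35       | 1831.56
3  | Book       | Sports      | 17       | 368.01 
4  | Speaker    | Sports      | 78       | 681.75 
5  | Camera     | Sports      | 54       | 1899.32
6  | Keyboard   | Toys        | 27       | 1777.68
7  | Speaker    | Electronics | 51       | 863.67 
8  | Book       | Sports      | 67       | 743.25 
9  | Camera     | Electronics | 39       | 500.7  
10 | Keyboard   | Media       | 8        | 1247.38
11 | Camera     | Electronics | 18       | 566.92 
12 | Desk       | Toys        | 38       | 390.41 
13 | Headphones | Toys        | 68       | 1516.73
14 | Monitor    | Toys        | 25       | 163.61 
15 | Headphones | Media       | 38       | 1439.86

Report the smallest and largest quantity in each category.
SELECT category, MIN(quantity), MAX(quantity)
FROM sales
GROUP BY category

Result:
  Electronics: min=18, max=51
  Media: min=8, max=38
  Sports: min=17, max=78
  Toys: min=25, max=68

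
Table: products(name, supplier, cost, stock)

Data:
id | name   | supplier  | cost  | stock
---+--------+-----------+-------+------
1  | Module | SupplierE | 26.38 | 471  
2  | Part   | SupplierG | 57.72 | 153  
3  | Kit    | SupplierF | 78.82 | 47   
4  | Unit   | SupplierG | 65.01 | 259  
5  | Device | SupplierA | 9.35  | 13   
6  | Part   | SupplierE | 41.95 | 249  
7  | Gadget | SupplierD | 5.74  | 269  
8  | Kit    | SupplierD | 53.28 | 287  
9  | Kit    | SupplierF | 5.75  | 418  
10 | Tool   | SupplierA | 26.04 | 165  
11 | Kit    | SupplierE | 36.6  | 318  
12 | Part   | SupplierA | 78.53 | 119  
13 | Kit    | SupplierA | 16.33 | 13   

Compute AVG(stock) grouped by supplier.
SELECT supplier, AVG(stock) as result
FROM products
GROUP BY supplier

Result:
  SupplierA: 77.50
  SupplierD: 278.00
  SupplierE: 346.00
  SupplierF: 232.50
  SupplierG: 206.00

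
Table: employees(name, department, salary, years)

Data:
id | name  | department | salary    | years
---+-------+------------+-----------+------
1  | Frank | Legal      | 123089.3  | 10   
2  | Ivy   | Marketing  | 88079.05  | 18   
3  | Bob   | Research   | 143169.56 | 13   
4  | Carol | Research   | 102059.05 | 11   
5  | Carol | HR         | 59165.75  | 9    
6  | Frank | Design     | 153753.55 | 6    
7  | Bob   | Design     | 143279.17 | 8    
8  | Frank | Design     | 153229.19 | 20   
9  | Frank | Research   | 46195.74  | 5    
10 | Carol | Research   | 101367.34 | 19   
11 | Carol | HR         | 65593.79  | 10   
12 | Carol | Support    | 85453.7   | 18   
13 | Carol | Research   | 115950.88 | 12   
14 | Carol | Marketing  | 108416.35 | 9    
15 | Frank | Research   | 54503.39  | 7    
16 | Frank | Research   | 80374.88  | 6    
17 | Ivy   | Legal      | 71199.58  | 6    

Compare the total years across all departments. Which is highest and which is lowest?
SELECT department, SUM(years)
FROM employees
GROUP BY department
ORDER BY SUM(years)

All groups:
  Legal: 16
  Support: 18
  HR: 19
  Marketing: 27
  Design: 34
  Research: 73

Highest: Research (73)
Lowest: Legal (16)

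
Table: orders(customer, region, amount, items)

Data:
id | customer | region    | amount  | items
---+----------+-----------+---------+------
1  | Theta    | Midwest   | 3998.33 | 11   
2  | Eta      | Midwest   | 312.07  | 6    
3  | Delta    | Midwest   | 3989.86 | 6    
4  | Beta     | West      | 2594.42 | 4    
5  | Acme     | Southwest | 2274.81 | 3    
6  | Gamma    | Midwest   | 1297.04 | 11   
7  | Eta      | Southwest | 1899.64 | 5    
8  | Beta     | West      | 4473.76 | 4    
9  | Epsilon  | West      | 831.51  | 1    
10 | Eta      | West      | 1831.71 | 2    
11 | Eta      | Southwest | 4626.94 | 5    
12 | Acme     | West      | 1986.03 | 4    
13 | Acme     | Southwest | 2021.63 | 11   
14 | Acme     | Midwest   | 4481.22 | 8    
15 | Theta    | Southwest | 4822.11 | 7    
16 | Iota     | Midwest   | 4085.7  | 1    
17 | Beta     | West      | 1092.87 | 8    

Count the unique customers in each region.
SELECT region, COUNT(DISTINCT customer)
FROM orders
GROUP BY region

Result:
  Midwest: 6 distinct
  Southwest: 3 distinct
  West: 4 distinct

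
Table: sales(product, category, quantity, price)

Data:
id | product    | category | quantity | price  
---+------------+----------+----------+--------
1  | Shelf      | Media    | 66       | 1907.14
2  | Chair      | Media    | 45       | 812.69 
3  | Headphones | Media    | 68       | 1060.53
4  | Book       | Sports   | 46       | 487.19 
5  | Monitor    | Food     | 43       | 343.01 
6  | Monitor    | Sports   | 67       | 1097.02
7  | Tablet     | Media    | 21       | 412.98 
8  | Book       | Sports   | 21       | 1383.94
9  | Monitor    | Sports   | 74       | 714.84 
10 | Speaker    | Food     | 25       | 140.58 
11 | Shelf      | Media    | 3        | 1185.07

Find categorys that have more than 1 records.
SELECT category, COUNT(*) as cnt
FROM sales
GROUP BY category
HAVING COUNT(*) > 1

Result:
  Food: 2
  Media: 5
  Sports: 4

Note: HAVING filters groups after aggregation, WHERE filters rows before.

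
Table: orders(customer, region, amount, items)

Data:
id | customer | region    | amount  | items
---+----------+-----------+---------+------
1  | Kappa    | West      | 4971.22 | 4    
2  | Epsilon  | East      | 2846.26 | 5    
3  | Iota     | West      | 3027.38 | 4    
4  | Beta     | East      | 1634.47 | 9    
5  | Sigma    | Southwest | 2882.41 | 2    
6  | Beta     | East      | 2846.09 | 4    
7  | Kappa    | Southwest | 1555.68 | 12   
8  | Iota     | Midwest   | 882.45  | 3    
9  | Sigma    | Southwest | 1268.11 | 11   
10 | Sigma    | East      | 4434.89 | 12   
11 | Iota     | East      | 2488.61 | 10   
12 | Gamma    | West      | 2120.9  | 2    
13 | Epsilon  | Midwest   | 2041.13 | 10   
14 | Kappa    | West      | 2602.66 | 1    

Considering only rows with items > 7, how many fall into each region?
SELECT region, COUNT(*)
FROM orders
WHERE items > 7
GROUP BY region

Note: WHERE filters rows before grouping.

Result:
  East: 3
  Midwest: 1
  Southwest: 2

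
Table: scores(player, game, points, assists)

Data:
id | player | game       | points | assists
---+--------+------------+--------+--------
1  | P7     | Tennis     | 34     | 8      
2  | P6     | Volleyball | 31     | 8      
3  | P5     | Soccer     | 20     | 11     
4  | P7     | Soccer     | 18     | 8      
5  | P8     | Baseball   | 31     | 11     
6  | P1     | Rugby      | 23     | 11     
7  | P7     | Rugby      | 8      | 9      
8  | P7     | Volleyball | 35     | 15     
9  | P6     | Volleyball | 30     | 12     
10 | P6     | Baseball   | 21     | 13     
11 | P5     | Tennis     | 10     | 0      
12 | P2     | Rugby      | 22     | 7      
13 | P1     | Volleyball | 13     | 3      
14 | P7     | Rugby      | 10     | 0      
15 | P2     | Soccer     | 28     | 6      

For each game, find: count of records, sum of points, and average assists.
SELECT game,
       COUNT(*) as cnt,
       SUM(points) as total_points,
       AVG(assists) as avg_assists
FROM scores
GROUP BY game

Result:
  Baseball: 2 records, 52 total points, 12.00 avg assists
  Rugby: 4 records, 63 total points, 6.75 avg assists
  Soccer: 3 records, 66 total points, 8.33 avg assists
  Tennis: 2 records, 44 total points, 4.00 avg assists
  Volleyball: 4 records, 109 total points, 9.50 avg assists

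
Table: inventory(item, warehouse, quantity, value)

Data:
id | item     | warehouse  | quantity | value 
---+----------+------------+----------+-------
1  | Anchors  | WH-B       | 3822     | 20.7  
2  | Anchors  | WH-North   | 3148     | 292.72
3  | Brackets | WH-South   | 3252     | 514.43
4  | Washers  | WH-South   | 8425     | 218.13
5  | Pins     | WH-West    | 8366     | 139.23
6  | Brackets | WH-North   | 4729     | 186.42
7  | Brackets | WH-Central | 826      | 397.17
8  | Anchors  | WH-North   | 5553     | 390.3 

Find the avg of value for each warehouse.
SELECT warehouse, AVG(value) as result
FROM inventory
GROUP BY warehouse

Result:
  WH-B: 20.70
  WH-Central: 397.17
  WH-North: 289.81
  WH-South: 366.28
  WH-West: 139.23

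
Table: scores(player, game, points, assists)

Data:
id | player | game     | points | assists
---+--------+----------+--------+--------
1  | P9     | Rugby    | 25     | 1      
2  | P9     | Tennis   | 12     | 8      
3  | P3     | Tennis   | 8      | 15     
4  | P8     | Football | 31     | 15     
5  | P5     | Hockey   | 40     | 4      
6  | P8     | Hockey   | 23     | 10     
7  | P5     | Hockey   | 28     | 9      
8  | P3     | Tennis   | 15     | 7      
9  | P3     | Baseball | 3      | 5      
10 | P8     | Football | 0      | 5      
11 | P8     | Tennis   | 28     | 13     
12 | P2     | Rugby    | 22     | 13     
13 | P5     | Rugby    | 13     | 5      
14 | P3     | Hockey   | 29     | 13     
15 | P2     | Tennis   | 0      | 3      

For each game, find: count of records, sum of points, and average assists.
SELECT game,
       COUNT(*) as cnt,
       SUM(points) as total_points,
       AVG(assists) as avg_assists
FROM scores
GROUP BY game

Result:
  Baseball: 1 records, 3 total points, 5.00 avg assists
  Football: 2 records, 31 total points, 10.00 avg assists
  Hockey: 4 records, 120 total points, 9.00 avg assists
  Rugby: 3 records, 60 total points, 6.33 avg assists
  Tennis: 5 records, 63 total points, 9.20 avg assists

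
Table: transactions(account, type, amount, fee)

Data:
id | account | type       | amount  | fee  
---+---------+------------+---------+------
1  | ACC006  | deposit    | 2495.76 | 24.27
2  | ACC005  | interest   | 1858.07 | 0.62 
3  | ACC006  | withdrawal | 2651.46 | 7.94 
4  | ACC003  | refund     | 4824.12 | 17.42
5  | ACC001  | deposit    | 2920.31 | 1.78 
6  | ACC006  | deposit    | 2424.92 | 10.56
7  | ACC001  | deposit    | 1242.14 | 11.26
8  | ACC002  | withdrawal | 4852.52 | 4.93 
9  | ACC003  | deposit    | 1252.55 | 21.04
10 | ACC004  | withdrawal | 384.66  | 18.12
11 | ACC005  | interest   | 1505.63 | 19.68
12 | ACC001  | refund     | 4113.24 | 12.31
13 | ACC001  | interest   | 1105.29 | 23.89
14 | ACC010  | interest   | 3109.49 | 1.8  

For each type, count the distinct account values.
SELECT type, COUNT(DISTINCT account)
FROM transactions
GROUP BY type

Result:
  deposit: 3 distinct
  interest: 3 distinct
  refund: 2 distinct
  withdrawal: 3 distinct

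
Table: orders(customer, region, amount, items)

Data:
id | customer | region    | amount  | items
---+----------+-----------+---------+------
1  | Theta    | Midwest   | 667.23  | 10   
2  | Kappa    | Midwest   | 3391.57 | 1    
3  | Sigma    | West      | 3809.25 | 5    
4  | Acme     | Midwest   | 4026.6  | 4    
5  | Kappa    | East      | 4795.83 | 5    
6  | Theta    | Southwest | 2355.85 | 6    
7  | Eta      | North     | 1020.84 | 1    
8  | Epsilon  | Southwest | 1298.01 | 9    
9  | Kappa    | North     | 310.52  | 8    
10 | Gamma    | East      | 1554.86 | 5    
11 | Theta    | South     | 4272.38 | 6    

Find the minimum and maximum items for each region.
SELECT region, MIN(items), MAX(items)
FROM orders
GROUP BY region

Result:
  East: min=5, max=5
  Midwest: min=1, max=10
  North: min=1, max=8
  South: min=6, max=6
  Southwest: min=6, max=9
  West: min=5, max=5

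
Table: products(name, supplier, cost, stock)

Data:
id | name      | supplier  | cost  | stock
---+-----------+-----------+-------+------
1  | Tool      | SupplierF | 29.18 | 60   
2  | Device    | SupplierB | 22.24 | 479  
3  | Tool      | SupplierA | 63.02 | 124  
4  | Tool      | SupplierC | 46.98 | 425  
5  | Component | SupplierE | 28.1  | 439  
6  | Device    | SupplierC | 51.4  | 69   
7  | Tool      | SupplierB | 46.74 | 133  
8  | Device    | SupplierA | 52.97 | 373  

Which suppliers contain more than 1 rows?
SELECT supplier, COUNT(*) as cnt
FROM products
GROUP BY supplier
HAVING COUNT(*) > 1

Result:
  SupplierA: 2
  SupplierB: 2
  SupplierC: 2

Note: HAVING filters groups after aggregation, WHERE filters rows before.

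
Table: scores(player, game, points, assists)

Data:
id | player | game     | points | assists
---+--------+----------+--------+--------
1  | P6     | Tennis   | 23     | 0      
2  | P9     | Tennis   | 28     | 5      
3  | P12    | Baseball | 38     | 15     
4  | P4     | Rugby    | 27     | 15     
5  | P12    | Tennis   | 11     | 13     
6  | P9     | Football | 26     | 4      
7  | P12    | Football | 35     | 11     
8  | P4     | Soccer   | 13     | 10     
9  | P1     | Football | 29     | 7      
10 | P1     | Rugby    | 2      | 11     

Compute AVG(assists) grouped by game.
SELECT game, AVG(assists) as result
FROM scores
GROUP BY game

Result:
  Baseball: 15.00
  Football: 7.33
  Rugby: 13.00
  Soccer: 10.00
  Tennis: 6.00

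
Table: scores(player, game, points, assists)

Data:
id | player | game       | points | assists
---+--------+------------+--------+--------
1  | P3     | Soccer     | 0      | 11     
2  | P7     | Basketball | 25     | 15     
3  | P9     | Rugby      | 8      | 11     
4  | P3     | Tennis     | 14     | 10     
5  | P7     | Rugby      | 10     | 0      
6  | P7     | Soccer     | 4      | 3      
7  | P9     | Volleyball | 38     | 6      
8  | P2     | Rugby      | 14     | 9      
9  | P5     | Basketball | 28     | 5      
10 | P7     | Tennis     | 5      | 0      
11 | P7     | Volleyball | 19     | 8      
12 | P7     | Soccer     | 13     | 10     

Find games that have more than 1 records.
SELECT game, COUNT(*) as cnt
FROM scores
GROUP BY game
HAVING COUNT(*) > 1

Result:
  Basketball: 2
  Rugby: 3
  Soccer: 3
  Tennis: 2
  Volleyball: 2

Note: HAVING filters groups after aggregation, WHERE filters rows before.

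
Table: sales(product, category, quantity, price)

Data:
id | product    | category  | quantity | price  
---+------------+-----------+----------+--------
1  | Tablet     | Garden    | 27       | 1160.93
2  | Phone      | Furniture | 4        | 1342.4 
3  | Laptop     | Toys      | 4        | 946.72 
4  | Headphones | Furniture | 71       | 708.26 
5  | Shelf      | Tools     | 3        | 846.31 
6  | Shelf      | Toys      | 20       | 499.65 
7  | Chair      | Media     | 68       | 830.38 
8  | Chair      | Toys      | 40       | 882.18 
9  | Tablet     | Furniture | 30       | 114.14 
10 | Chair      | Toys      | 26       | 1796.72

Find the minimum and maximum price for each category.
SELECT category, MIN(price), MAX(price)
FROM sales
GROUP BY category

Result:
  Furniture: min=114.14, max=1342.40
  Garden: min=1160.93, max=1160.93
  Media: min=830.38, max=830.38
  Tools: min=846.31, max=846.31
  Toys: min=499.65, max=1796.72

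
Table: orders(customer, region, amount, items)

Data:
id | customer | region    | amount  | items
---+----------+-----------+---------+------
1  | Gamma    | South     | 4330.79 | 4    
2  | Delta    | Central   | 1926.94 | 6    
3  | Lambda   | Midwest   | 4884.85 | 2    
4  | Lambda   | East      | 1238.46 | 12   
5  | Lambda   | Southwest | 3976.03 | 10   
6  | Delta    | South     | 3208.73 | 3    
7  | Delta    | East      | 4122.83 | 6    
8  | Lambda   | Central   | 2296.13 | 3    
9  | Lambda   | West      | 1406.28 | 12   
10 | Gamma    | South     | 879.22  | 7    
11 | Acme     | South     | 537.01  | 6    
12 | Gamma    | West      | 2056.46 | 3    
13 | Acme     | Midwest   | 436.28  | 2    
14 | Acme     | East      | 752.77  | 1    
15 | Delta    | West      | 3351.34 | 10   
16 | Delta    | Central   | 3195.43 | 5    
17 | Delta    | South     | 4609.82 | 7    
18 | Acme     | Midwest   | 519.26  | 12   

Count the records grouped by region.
SELECT region, COUNT(*) as count
FROM orders
GROUP BY region

Result:
  Central: 3
  East: 3
  Midwest: 3
  South: 5
  Southwest: 1
  West: 3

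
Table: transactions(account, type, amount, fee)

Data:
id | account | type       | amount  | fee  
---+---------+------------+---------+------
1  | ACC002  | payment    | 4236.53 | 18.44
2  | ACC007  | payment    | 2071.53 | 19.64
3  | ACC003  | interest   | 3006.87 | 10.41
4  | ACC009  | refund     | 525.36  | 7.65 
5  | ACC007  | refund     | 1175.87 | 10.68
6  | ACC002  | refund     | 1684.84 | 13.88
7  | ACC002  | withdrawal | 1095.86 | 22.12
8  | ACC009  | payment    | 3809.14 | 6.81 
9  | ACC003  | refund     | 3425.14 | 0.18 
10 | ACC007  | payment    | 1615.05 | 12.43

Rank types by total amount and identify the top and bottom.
SELECT type, SUM(amount)
FROM transactions
GROUP BY type
ORDER BY SUM(amount)

All groups:
  withdrawal: 1095.86
  interest: 3006.87
  refund: 6811.21
  payment: 11732.25

Highest: payment (11732.25)
Lowest: withdrawal (1095.86)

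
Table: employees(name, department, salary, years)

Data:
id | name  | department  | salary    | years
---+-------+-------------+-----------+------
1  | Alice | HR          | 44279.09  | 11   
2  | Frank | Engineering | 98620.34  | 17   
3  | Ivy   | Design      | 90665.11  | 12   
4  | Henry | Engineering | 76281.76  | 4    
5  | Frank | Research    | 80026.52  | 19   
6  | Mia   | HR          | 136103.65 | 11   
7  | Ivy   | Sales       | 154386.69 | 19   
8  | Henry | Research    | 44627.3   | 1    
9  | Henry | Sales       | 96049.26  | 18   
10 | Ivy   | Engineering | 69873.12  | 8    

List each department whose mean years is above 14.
SELECT department, AVG(years)
FROM employees
GROUP BY department
HAVING AVG(years) > 14

Result:
  Sales: avg=18.50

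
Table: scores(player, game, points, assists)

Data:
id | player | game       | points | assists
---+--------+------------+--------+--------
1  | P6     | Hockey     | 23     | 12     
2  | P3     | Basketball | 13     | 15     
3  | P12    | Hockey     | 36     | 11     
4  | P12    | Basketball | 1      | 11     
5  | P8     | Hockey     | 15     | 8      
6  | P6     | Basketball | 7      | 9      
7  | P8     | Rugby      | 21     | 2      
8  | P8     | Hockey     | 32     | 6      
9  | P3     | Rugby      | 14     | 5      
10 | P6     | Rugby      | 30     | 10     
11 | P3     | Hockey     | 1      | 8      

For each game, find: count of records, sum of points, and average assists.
SELECT game,
       COUNT(*) as cnt,
       SUM(points) as total_points,
       AVG(assists) as avg_assists
FROM scores
GROUP BY game

Result:
  Basketball: 3 records, 21 total points, 11.67 avg assists
  Hockey: 5 records, 107 total points, 9.00 avg assists
  Rugby: 3 records, 65 total points, 5.67 avg assists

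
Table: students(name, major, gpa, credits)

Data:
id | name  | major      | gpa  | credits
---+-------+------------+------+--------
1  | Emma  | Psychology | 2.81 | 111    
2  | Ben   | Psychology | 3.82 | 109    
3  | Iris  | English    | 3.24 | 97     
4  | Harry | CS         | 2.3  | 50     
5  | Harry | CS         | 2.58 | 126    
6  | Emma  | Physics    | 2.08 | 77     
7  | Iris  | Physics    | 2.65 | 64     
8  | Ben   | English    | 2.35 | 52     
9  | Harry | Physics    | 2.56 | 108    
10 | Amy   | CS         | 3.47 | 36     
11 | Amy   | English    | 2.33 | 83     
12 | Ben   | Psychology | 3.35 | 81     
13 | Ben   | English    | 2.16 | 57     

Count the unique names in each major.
SELECT major, COUNT(DISTINCT name)
FROM students
GROUP BY major

Result:
  CS: 2 distinct
  English: 3 distinct
  Physics: 3 distinct
  Psychology: 2 distinct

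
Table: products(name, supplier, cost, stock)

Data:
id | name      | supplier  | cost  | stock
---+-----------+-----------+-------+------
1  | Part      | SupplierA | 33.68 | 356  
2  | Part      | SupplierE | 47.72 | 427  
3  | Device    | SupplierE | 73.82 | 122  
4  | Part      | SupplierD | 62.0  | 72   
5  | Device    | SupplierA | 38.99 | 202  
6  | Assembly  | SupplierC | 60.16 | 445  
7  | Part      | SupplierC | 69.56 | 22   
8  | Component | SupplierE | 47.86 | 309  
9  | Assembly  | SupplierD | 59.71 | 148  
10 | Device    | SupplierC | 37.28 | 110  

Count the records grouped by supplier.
SELECT supplier, COUNT(*) as count
FROM products
GROUP BY supplier

Result:
  SupplierA: 2
  SupplierC: 3
  SupplierD: 2
  SupplierE: 3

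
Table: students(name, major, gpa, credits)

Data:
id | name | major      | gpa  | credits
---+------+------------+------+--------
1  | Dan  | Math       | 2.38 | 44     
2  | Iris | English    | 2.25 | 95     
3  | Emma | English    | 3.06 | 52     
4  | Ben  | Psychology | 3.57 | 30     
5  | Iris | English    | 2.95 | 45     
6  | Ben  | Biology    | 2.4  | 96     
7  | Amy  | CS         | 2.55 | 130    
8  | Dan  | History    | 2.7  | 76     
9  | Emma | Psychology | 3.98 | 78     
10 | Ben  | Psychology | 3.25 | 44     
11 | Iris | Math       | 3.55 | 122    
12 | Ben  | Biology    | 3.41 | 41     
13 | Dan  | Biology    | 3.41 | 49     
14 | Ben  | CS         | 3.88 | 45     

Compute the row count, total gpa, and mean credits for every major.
SELECT major,
       COUNT(*) as cnt,
       SUM(gpa) as total_gpa,
       AVG(credits) as avg_credits
FROM students
GROUP BY major

Result:
  Biology: 3 records, 9.22 total gpa, 62.00 avg credits
  CS: 2 records, 6.43 total gpa, 87.50 avg credits
  English: 3 records, 8.26 total gpa, 64.00 avg credits
  History: 1 records, 2.70 total gpa, 76.00 avg credits
  Math: 2 records, 5.93 total gpa, 83.00 avg credits
  Psychology: 3 records, 10.80 total gpa, 50.67 avg credits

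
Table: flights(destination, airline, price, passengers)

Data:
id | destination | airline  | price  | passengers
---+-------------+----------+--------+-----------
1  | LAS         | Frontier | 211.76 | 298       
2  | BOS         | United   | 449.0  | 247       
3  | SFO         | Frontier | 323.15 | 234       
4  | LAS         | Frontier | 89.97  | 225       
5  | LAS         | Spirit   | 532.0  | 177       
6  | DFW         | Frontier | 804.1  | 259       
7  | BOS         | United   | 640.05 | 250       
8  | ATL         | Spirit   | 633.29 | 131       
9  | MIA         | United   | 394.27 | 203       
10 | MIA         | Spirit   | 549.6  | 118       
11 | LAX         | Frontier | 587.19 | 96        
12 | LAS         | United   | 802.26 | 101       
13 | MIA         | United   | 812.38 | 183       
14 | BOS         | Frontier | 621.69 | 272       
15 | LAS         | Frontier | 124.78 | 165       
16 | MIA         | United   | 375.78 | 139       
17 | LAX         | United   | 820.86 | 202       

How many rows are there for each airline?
SELECT airline, COUNT(*) as count
FROM flights
GROUP BY airline

Result:
  Frontier: 7
  Spirit: 3
  United: 7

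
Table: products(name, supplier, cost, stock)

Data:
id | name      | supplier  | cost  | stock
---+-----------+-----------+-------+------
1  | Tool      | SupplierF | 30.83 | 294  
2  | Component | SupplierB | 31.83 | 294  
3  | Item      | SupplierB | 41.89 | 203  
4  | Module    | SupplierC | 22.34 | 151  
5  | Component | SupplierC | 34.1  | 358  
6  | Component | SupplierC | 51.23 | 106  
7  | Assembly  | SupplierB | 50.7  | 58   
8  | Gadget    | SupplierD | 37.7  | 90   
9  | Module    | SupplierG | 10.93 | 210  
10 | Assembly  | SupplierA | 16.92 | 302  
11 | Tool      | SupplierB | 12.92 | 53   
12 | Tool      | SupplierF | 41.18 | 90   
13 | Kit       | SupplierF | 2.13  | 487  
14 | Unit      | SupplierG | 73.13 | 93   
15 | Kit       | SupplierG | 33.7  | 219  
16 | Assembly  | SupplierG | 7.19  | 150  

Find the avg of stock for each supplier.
SELECT supplier, AVG(stock) as result
FROM products
GROUP BY supplier

Result:
  SupplierA: 302.00
  SupplierB: 152.00
  SupplierC: 205.00
  SupplierD: 90.00
  SupplierF: 290.33
  SupplierG: 168.00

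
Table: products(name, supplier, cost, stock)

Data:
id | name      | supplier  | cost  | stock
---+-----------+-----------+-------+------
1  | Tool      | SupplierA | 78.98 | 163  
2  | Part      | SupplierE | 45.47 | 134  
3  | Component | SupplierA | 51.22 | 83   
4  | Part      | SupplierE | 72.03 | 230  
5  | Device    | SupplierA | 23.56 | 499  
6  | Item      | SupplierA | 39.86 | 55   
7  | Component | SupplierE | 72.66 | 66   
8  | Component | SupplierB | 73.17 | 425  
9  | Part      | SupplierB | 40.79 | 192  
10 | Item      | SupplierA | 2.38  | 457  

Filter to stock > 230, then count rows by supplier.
SELECT supplier, COUNT(*)
FROM products
WHERE stock > 230
GROUP BY supplier

Note: WHERE filters rows before grouping.

Result:
  SupplierA: 2
  SupplierB: 1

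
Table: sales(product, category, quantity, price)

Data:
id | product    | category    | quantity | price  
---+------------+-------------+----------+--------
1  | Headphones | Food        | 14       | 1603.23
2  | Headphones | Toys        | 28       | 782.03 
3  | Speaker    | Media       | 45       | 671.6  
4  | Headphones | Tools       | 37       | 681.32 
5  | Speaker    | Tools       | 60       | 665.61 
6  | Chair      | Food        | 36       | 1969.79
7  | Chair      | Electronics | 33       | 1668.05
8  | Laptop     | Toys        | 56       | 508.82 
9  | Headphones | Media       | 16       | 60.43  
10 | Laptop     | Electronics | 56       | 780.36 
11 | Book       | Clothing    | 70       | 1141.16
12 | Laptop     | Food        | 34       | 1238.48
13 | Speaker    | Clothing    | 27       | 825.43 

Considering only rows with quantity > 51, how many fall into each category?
SELECT category, COUNT(*)
FROM sales
WHERE quantity > 51
GROUP BY category

Note: WHERE filters rows before grouping.

Result:
  Clothing: 1
  Electronics: 1
  Tools: 1
  Toys: 1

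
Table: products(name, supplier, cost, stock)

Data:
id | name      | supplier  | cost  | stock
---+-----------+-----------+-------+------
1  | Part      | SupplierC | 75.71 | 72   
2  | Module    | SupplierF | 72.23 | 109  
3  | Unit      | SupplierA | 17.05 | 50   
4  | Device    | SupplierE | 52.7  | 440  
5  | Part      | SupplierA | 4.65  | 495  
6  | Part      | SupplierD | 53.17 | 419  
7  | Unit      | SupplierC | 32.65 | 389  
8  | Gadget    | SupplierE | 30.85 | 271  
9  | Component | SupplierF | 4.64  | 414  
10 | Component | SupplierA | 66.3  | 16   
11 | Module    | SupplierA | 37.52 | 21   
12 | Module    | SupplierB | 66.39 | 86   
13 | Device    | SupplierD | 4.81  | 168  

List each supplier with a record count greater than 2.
SELECT supplier, COUNT(*) as cnt
FROM products
GROUP BY supplier
HAVING COUNT(*) > 2

Result:
  SupplierA: 4

Note: HAVING filters groups after aggregation, WHERE filters rows before.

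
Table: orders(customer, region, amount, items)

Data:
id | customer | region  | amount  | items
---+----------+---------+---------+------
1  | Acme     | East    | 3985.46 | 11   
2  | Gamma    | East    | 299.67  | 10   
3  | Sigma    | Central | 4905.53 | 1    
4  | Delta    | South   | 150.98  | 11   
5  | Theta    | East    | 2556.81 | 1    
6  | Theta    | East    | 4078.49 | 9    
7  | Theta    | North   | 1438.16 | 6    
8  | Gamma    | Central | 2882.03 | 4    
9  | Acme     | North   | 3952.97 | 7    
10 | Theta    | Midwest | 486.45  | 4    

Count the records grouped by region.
SELECT region, COUNT(*) as count
FROM orders
GROUP BY region

Result:
  Central: 2
  East: 4
  Midwest: 1
  North: 2
  South: 1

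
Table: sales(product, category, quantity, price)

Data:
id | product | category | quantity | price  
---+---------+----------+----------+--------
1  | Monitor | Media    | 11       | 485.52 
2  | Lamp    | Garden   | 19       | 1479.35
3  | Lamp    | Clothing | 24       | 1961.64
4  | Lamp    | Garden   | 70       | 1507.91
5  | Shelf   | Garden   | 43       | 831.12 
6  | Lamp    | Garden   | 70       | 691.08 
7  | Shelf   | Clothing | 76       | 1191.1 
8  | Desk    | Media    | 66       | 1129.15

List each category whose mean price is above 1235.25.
SELECT category, AVG(price)
FROM sales
GROUP BY category
HAVING AVG(price) > 1235.25

Result:
  Clothing: avg=1576.37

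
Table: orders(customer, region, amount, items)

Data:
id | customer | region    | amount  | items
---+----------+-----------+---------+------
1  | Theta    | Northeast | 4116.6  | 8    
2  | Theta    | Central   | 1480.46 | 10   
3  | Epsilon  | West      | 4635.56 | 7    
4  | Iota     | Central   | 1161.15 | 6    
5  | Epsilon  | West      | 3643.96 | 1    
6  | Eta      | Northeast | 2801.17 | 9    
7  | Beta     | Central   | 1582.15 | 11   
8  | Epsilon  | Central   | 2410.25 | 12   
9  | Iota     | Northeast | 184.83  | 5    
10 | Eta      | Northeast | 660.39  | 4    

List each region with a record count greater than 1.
SELECT region, COUNT(*) as cnt
FROM orders
GROUP BY region
HAVING COUNT(*) > 1

Result:
  Central: 4
  Northeast: 4
  West: 2

Note: HAVING filters groups after aggregation, WHERE filters rows before.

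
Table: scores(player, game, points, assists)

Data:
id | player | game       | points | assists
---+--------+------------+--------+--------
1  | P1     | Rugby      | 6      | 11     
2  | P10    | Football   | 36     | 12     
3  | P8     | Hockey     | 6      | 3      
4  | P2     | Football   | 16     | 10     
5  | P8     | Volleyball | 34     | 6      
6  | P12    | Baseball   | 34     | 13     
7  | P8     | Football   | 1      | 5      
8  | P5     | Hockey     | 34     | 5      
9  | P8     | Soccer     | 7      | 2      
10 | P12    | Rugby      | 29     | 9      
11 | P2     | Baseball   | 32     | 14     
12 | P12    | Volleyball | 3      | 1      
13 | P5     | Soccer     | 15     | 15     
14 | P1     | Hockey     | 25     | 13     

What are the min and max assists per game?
SELECT game, MIN(assists), MAX(assists)
FROM scores
GROUP BY game

Result:
  Baseball: min=13, max=14
  Football: min=5, max=12
  Hockey: min=3, max=13
  Rugby: min=9, max=11
  Soccer: min=2, max=15
  Volleyball: min=1, max=6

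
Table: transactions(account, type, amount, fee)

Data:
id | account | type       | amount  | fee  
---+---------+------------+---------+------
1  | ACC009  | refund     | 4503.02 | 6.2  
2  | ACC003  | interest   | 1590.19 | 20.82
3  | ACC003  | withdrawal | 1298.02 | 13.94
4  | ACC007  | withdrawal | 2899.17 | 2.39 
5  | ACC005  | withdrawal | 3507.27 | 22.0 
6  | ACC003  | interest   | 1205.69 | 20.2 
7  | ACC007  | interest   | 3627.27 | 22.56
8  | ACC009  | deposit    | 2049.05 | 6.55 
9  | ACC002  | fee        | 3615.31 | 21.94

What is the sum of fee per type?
SELECT type, SUM(fee) as result
FROM transactions
GROUP BY type

Result:
  deposit: 6.55
  fee: 21.94
  interest: 63.58
  refund: 6.20
  withdrawal: 38.33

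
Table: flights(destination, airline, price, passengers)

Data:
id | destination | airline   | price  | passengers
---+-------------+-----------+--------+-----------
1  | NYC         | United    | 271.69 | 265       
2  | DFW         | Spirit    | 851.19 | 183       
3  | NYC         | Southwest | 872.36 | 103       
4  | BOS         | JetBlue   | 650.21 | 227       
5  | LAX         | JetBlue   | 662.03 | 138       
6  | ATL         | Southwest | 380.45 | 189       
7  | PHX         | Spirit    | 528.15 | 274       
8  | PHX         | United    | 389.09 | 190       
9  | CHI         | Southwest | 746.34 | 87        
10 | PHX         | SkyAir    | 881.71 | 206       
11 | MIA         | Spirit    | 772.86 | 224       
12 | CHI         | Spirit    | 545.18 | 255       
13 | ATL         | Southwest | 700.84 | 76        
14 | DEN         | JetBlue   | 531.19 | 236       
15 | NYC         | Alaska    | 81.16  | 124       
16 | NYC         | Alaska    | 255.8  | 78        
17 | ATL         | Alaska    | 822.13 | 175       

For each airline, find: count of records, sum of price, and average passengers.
SELECT airline,
       COUNT(*) as cnt,
       SUM(price) as total_price,
       AVG(passengers) as avg_passengers
FROM flights
GROUP BY airline

Result:
  Alaska: 3 records, 1159.09 total price, 125.67 avg passengers
  JetBlue: 3 records, 1843.43 total price, 200.33 avg passengers
  SkyAir: 1 records, 881.71 total price, 206.00 avg passengers
  Southwest: 4 records, 2699.99 total price, 113.75 avg passengers
  Spirit: 4 records, 2697.38 total price, 234.00 avg passengers
  United: 2 records, 660.78 total price, 227.50 avg passengers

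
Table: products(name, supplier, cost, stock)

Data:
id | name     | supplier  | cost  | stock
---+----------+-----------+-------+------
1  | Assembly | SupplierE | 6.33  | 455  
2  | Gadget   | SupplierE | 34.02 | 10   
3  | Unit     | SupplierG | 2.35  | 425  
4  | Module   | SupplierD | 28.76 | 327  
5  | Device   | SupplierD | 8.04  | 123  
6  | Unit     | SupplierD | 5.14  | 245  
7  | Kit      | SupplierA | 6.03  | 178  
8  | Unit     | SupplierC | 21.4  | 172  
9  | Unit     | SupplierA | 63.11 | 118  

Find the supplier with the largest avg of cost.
SELECT supplier, AVG(cost) as val
FROM products
GROUP BY supplier
ORDER BY val DESC
LIMIT 1

Result: SupplierA with avg(cost) = 34.57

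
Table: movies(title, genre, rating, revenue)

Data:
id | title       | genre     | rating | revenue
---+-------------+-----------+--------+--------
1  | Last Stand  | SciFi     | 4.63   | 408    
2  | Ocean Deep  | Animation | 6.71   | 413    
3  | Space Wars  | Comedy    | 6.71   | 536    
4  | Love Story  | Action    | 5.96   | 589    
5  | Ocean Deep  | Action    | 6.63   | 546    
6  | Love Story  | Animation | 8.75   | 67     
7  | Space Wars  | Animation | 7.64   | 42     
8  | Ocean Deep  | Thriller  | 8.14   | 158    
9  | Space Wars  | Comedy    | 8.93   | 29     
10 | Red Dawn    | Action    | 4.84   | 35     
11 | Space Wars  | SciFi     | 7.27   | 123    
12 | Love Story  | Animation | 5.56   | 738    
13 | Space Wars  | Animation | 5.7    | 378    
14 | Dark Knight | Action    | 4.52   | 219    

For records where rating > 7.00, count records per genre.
SELECT genre, COUNT(*)
FROM movies
WHERE rating > 7.00
GROUP BY genre

Note: WHERE filters rows before grouping.

Result:
  Animation: 2
  Comedy: 1
  SciFi: 1
  Thriller: 1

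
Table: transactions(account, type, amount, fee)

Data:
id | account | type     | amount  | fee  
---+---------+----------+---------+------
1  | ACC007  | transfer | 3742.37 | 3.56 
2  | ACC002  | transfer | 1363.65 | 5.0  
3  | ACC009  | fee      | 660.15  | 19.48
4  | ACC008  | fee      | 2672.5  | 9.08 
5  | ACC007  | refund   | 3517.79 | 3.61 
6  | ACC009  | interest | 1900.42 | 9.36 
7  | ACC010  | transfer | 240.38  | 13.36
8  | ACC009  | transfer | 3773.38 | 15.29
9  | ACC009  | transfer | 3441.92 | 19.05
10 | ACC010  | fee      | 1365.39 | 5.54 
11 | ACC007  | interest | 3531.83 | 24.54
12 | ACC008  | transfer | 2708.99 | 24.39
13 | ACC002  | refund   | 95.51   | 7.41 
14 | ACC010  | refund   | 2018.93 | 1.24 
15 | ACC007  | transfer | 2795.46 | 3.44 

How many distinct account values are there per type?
SELECT type, COUNT(DISTINCT account)
FROM transactions
GROUP BY type

Result:
  fee: 3 distinct
  interest: 2 distinct
  refund: 3 distinct
  transfer: 5 distinct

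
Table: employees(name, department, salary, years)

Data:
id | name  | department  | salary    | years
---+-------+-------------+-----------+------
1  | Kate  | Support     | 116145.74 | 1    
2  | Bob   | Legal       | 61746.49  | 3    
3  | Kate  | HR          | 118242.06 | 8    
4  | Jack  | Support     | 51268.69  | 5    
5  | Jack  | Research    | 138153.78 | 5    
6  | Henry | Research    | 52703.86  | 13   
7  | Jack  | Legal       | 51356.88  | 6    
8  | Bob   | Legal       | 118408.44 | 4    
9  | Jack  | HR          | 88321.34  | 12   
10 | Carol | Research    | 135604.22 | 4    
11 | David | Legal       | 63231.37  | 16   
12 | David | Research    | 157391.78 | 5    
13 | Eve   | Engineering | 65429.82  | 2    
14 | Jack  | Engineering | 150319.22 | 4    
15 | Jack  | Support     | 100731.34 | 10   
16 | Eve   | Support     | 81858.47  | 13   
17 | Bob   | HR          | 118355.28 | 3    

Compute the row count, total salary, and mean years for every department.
SELECT department,
       COUNT(*) as cnt,
       SUM(salary) as total_salary,
       AVG(years) as avg_years
FROM employees
GROUP BY department

Result:
  Engineering: 2 records, 215749.04 total salary, 3.00 avg years
  HR: 3 records, 324918.68 total salary, 7.67 avg years
  Legal: 4 records, 294743.18 total salary, 7.25 avg years
  Research: 4 records, 483853.64 total salary, 6.75 avg years
  Support: 4 records, 350004.24 total salary, 7.25 avg years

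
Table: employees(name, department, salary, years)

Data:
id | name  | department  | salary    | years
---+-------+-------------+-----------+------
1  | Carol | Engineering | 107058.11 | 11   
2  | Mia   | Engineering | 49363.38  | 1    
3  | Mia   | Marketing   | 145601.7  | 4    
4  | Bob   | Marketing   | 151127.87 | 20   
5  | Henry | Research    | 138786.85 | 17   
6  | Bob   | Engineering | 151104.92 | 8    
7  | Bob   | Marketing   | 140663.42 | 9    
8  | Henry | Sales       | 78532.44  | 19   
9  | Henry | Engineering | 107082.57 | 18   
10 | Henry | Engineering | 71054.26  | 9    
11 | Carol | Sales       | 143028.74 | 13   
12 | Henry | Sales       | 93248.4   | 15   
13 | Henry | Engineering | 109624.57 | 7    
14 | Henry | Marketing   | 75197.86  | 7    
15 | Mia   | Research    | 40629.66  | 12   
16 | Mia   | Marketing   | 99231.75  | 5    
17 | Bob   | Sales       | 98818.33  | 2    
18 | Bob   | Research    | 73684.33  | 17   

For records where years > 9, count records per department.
SELECT department, COUNT(*)
FROM employees
WHERE years > 9
GROUP BY department

Note: WHERE filters rows before grouping.

Result:
  Engineering: 2
  Marketing: 1
  Research: 3
  Sales: 3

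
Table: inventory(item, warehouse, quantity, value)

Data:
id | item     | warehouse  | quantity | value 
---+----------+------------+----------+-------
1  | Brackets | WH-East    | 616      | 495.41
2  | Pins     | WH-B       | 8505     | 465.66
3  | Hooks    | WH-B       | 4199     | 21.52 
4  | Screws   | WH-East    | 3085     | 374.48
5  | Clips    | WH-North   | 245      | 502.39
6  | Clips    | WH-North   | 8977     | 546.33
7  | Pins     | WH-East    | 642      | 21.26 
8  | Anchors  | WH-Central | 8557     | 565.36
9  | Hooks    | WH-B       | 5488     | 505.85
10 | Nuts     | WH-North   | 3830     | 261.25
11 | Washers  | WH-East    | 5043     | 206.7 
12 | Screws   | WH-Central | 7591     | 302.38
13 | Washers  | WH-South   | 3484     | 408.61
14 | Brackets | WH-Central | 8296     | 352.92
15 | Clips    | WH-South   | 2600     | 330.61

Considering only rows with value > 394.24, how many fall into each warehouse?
SELECT warehouse, COUNT(*)
FROM inventory
WHERE value > 394.24
GROUP BY warehouse

Note: WHERE filters rows before grouping.

Result:
  WH-B: 2
  WH-Central: 1
  WH-East: 1
  WH-North: 2
  WH-South: 1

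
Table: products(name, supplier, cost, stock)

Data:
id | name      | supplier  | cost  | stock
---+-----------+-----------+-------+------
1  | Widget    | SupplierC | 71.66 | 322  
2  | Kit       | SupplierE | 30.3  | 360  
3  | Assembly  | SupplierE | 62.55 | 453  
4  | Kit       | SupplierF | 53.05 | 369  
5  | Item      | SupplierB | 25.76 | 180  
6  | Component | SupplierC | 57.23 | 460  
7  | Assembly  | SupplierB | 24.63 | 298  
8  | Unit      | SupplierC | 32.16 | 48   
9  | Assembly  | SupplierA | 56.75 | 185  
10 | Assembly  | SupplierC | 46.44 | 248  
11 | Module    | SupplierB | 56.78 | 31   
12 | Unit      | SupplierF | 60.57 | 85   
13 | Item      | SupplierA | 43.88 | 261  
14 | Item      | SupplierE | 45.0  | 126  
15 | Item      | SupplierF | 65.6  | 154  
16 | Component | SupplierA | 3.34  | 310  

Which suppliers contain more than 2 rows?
SELECT supplier, COUNT(*) as cnt
FROM products
GROUP BY supplier
HAVING COUNT(*) > 2

Result:
  SupplierA: 3
  SupplierB: 3
  SupplierC: 4
  SupplierE: 3
  SupplierF: 3

Note: HAVING filters groups after aggregation, WHERE filters rows before.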